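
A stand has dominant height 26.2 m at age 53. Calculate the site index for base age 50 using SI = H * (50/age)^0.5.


50/53 = 0.943396
(0.943396)^0.5 = 0.971286
SI = 26.2 * 0.971286 = 25.4477 ≈ 25.4 m

25.4 m


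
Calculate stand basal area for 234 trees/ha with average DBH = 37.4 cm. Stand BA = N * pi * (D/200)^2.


(D/200)^2 = (37.4/200)^2 = 0.187^2 = 0.034969
Individual BA = 3.141593 * 0.034969 = 0.109858 m^2
Stand BA = 234 * 0.109858 = 25.7068 ≈ 25.71 m^2/ha

25.71 m^2/ha


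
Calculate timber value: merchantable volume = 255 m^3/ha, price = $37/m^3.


Value = 255 * 37 = $9435/ha

$9435/ha


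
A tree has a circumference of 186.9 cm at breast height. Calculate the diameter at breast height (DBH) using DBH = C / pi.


DBH = C / pi = 186.9 / 3.141593 = 59.4921 ≈ 59.49 cm

59.49 cm


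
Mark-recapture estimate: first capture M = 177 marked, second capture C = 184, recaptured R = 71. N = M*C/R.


N = M * C / R = 177 * 184 / 71 = 32568 / 71 = 458.70 ≈ 459

459 individuals


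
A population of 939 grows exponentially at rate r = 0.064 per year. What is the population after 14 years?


r*t = 0.064 * 14 = 0.896
exp(0.896) = 2.44978
N = 939 * 2.44978 = 2300.34 ≈ 2300

2300


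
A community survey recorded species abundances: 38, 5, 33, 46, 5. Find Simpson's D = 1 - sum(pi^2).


Total N = 38 + 5 + 33 + 46 + 5 = 127
Per-species terms:
  p = 38/127 = 0.299213; p^2 = 0.299213^2 = 0.089528
  p = 5/127 = 0.039370; p^2 = 0.039370^2 = 0.001550
  p = 33/127 = 0.259843; p^2 = 0.259843^2 = 0.067518
  p = 46/127 = 0.362205; p^2 = 0.362205^2 = 0.131192
  p = 5/127 = 0.039370; p^2 = 0.039370^2 = 0.001550
sum(p^2) = 0.089528 + 0.001550 + 0.067518 + 0.131192 + 0.001550 = 0.291338
D = 1 - 0.291338 = 0.708662 ≈ 0.7087

0.7087


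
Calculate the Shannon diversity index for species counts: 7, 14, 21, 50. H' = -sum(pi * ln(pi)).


Total N = 7 + 14 + 21 + 50 = 92
Per-species terms:
  p = 7/92 = 0.076087; ln(p) = -2.575878; p*ln(p) = 0.076087 * (-2.575878) = -0.195991
  p = 14/92 = 0.152174; ln(p) = -1.882731; p*ln(p) = 0.152174 * (-1.882731) = -0.286503
  p = 21/92 = 0.228261; ln(p) = -1.477266; p*ln(p) = 0.228261 * (-1.477266) = -0.337202
  p = 50/92 = 0.543478; ln(p) = -0.609766; p*ln(p) = 0.543478 * (-0.609766) = -0.331394
sum(p*ln(p)) = (-0.195991) + (-0.286503) + (-0.337202) + (-0.331394) = -1.151090
H' = -(-1.151090) = 1.151090 ≈ 1.1511

1.1511


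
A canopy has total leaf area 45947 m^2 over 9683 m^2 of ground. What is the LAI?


LAI = 45947 / 9683 = 4.7451 ≈ 4.75

4.75


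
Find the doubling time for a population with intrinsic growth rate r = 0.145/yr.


td = ln(2) / 0.145 = 0.693147 / 0.145 = 4.78032 ≈ 4.8 years

4.8 years


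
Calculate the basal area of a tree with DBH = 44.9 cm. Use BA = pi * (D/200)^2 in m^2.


D/200 = 44.9/200 = 0.2245 m
(D/200)^2 = 0.2245^2 = 0.05040025
BA = 3.141593 * 0.05040025 = 0.158337 ≈ 0.1583 m^2

0.1583 m^2


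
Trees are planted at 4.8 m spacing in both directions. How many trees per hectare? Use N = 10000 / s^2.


N = 10000 / 4.8^2 = 10000 / 23.04 = 434.028 ≈ 434 trees/ha

434 trees/ha


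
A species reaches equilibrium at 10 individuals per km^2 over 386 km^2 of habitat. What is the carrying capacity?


K = 10 * 386 = 3860 individuals

3860 individuals


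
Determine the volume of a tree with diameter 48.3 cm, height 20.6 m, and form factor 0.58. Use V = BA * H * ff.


(D/200)^2 = (48.3/200)^2 = 0.2415^2 = 0.05832225
BA = 3.141593 * 0.05832225 = 0.183225 m^2
V = 0.183225 * 20.6 * 0.58 = 2.18917 ≈ 2.189 m^3

2.189 m^3


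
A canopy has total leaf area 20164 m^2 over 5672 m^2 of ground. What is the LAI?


LAI = 20164 / 5672 = 3.5550 ≈ 3.56

3.56


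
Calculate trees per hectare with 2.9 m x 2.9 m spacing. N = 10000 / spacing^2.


N = 10000 / 2.9^2 = 10000 / 8.41 = 1189.06 ≈ 1189 trees/ha

1189 trees/ha


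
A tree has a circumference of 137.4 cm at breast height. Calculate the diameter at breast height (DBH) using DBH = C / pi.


DBH = C / pi = 137.4 / 3.141593 = 43.7358 ≈ 43.74 cm

43.74 cm


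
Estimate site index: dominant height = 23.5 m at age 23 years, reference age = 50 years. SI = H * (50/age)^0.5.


50/23 = 2.17391
(2.17391)^0.5 = 1.47442
SI = 23.5 * 1.47442 = 34.6489 ≈ 34.6 m

34.6 m


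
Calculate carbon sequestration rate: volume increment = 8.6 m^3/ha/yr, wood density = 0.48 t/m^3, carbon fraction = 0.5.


C = 8.6 * 0.48 * 0.5 = 2.064 ≈ 2.06 t C/ha/yr

2.06 t C/ha/yr


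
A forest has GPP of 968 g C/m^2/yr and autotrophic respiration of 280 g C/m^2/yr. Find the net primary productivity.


NPP = GPP - Ra = 968 - 280 = 688 g C/m^2/yr

688 g C/m^2/yr


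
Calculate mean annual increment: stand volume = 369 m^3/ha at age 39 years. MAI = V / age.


MAI = 369 / 39 = 9.4615 ≈ 9.46 m^3/ha/yr

9.46 m^3/ha/yr


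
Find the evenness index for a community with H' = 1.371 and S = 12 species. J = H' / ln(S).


ln(12) = 2.48491
J = H' / ln(S) = 1.371 / 2.48491 = 0.551730 ≈ 0.5517

0.5517


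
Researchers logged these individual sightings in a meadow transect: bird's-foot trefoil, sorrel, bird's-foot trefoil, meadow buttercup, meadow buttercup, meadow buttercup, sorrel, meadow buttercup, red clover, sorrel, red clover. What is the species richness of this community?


Total individuals logged = 11
Distinct species (count of individuals): bird's-foot trefoil (2), sorrel (3), meadow buttercup (4), red clover (2)
Species richness = number of distinct species = 4

4


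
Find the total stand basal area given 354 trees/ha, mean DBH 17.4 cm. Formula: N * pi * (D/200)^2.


(D/200)^2 = (17.4/200)^2 = 0.087^2 = 0.007569
Individual BA = 3.141593 * 0.007569 = 0.0237787 m^2
Stand BA = 354 * 0.0237787 = 8.41766 ≈ 8.42 m^2/ha

8.42 m^2/ha


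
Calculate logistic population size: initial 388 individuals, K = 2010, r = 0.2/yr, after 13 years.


(K - N0)/N0 = (2010 - 388)/388 = 1622/388 = 4.18041
r*t = 0.2 * 13 = 2.6; exp(-2.6) = 0.0742736
4.18041 * 0.0742736 = 0.310494
1 + 0.310494 = 1.31049
N = 2010 / 1.31049 = 1533.78 ≈ 1534

1534


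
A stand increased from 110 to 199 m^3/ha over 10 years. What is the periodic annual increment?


PAI = (V2 - V1) / period = (199 - 110) / 10 = 89 / 10 = 8.90 m^3/ha/yr

8.90 m^3/ha/yr


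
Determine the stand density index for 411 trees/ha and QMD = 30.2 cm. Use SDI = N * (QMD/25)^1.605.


QMD/25 = 30.2/25 = 1.208
(1.208)^1.605 = exp(1.605 * ln(1.208)) = exp(1.605 * 0.188966) = exp(0.303290) = 1.35431
SDI = 411 * 1.35431 = 556.621 ≈ 557

557


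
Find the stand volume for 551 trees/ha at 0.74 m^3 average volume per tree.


V_stand = 551 * 0.74 = 407.74 ≈ 407.7 m^3/ha

407.7 m^3/ha


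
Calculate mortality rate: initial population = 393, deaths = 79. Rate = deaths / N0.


Mortality rate = 79 / 393 = 0.201018 ≈ 0.2010

0.2010


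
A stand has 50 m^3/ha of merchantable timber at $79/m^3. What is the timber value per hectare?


Value = 50 * 79 = $3950/ha

$3950/ha


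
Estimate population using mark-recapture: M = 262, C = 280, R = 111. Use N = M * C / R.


N = M * C / R = 262 * 280 / 111 = 73360 / 111 = 660.90 ≈ 661

661 individuals


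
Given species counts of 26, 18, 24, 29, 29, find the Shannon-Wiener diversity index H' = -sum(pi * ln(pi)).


Total N = 26 + 18 + 24 + 29 + 29 = 126
Per-species terms:
  p = 26/126 = 0.206349; ln(p) = -1.578186; p*ln(p) = 0.206349 * (-1.578186) = -0.325657
  p = 18/126 = 0.142857; ln(p) = -1.945911; p*ln(p) = 0.142857 * (-1.945911) = -0.277987
  p = 24/126 = 0.190476; ln(p) = -1.658229; p*ln(p) = 0.190476 * (-1.658229) = -0.315853
  p = 29/126 = 0.230159; ln(p) = -1.468985; p*ln(p) = 0.230159 * (-1.468985) = -0.338100
  p = 29/126 = 0.230159; ln(p) = -1.468985; p*ln(p) = 0.230159 * (-1.468985) = -0.338100
sum(p*ln(p)) = (-0.325657) + (-0.277987) + (-0.315853) + (-0.338100) + (-0.338100) = -1.595697
H' = -(-1.595697) = 1.595697 ≈ 1.5957

1.5957


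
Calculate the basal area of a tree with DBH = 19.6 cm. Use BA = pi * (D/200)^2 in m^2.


D/200 = 19.6/200 = 0.098 m
(D/200)^2 = 0.098^2 = 0.009604
BA = 3.141593 * 0.009604 = 0.0301719 ≈ 0.0302 m^2

0.0302 m^2


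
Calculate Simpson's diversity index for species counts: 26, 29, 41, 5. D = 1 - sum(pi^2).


Total N = 26 + 29 + 41 + 5 = 101
Per-species terms:
  p = 26/101 = 0.257426; p^2 = 0.257426^2 = 0.066268
  p = 29/101 = 0.287129; p^2 = 0.287129^2 = 0.082443
  p = 41/101 = 0.405941; p^2 = 0.405941^2 = 0.164788
  p = 5/101 = 0.049505; p^2 = 0.049505^2 = 0.002451
sum(p^2) = 0.066268 + 0.082443 + 0.164788 + 0.002451 = 0.315950
D = 1 - 0.315950 = 0.684050 ≈ 0.6841

0.6841


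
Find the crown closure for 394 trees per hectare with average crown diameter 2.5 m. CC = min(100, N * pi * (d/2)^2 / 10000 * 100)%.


(d/2)^2 = (2.5/2)^2 = 1.25^2 = 1.5625
Crown area = 3.141593 * 1.5625 = 4.90874 m^2
N * area / 10000 * 100 = 394 * 4.90874 / 10000 * 100 = 19.3404
CC = min(100, 19.3404) = 19.3404 ≈ 19.3%

19.3%


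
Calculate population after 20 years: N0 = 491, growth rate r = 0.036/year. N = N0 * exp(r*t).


r*t = 0.036 * 20 = 0.72
exp(0.72) = 2.05443
N = 491 * 2.05443 = 1008.73 ≈ 1009

1009


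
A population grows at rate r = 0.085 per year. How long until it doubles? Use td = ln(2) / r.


td = ln(2) / 0.085 = 0.693147 / 0.085 = 8.15467 ≈ 8.2 years

8.2 years


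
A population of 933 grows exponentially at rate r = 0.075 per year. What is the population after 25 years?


r*t = 0.075 * 25 = 1.875
exp(1.875) = 6.52082
N = 933 * 6.52082 = 6083.93 ≈ 6084

6084


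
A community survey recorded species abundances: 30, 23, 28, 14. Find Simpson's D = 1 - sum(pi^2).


Total N = 30 + 23 + 28 + 14 = 95
Per-species terms:
  p = 30/95 = 0.315789; p^2 = 0.315789^2 = 0.099723
  p = 23/95 = 0.242105; p^2 = 0.242105^2 = 0.058615
  p = 28/95 = 0.294737; p^2 = 0.294737^2 = 0.086870
  p = 14/95 = 0.147368; p^2 = 0.147368^2 = 0.021717
sum(p^2) = 0.099723 + 0.058615 + 0.086870 + 0.021717 = 0.266925
D = 1 - 0.266925 = 0.733075 ≈ 0.7331

0.7331


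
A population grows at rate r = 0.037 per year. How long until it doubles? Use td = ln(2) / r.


td = ln(2) / 0.037 = 0.693147 / 0.037 = 18.7337 ≈ 18.7 years

18.7 years


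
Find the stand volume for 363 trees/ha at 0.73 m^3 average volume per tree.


V_stand = 363 * 0.73 = 264.99 ≈ 265.0 m^3/ha

265.0 m^3/ha


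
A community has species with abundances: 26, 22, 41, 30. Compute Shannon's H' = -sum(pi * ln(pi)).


Total N = 26 + 22 + 41 + 30 = 119
Per-species terms:
  p = 26/119 = 0.218487; ln(p) = -1.521029; p*ln(p) = 0.218487 * (-1.521029) = -0.332325
  p = 22/119 = 0.184874; ln(p) = -1.688081; p*ln(p) = 0.184874 * (-1.688081) = -0.312082
  p = 41/119 = 0.344538; ln(p) = -1.065551; p*ln(p) = 0.344538 * (-1.065551) = -0.367123
  p = 30/119 = 0.252101; ln(p) = -1.377925; p*ln(p) = 0.252101 * (-1.377925) = -0.347376
sum(p*ln(p)) = (-0.332325) + (-0.312082) + (-0.367123) + (-0.347376) = -1.358906
H' = -(-1.358906) = 1.358906 ≈ 1.3589

1.3589


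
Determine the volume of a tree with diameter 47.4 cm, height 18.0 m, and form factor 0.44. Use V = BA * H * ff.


(D/200)^2 = (47.4/200)^2 = 0.237^2 = 0.056169
BA = 3.141593 * 0.056169 = 0.176460 m^2
V = 0.176460 * 18.0 * 0.44 = 1.39756 ≈ 1.398 m^3

1.398 m^3


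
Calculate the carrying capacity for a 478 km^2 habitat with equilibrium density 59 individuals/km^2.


K = 59 * 478 = 28202 individuals

28202 individuals


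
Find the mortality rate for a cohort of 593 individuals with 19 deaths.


Mortality rate = 19 / 593 = 0.032040 ≈ 0.0320

0.0320


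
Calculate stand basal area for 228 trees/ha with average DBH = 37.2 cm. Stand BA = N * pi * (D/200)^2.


(D/200)^2 = (37.2/200)^2 = 0.186^2 = 0.034596
Individual BA = 3.141593 * 0.034596 = 0.108687 m^2
Stand BA = 228 * 0.108687 = 24.7806 ≈ 24.78 m^2/ha

24.78 m^2/ha


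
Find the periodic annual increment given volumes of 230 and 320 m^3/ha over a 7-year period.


PAI = (V2 - V1) / period = (320 - 230) / 7 = 90 / 7 = 12.8571 ≈ 12.86 m^3/ha/yr

12.86 m^3/ha/yr


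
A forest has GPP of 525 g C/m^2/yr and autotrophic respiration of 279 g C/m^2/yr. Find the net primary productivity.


NPP = GPP - Ra = 525 - 279 = 246 g C/m^2/yr

246 g C/m^2/yr


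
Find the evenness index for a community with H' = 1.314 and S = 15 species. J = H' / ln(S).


ln(15) = 2.70805
J = H' / ln(S) = 1.314 / 2.70805 = 0.485220 ≈ 0.4852

0.4852


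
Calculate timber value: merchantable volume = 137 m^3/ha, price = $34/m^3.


Value = 137 * 34 = $4658/ha

$4658/ha


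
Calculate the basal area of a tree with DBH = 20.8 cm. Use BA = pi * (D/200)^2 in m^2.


D/200 = 20.8/200 = 0.104 m
(D/200)^2 = 0.104^2 = 0.010816
BA = 3.141593 * 0.010816 = 0.0339795 ≈ 0.0340 m^2

0.0340 m^2


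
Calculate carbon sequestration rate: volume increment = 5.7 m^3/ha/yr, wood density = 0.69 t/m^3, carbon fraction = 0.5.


C = 5.7 * 0.69 * 0.5 = 1.9665 ≈ 1.97 t C/ha/yr

1.97 t C/ha/yr


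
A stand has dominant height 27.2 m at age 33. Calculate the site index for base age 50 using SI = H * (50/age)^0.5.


50/33 = 1.51515
(1.51515)^0.5 = 1.23091
SI = 27.2 * 1.23091 = 33.4808 ≈ 33.5 m

33.5 m


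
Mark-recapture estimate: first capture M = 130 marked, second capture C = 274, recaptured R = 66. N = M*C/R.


N = M * C / R = 130 * 274 / 66 = 35620 / 66 = 539.70 ≈ 540

540 individuals


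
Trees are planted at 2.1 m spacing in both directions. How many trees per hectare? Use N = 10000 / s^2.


N = 10000 / 2.1^2 = 10000 / 4.41 = 2267.57 ≈ 2268 trees/ha

2268 trees/ha


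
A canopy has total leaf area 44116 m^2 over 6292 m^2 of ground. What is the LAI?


LAI = 44116 / 6292 = 7.0114 ≈ 7.01

7.01


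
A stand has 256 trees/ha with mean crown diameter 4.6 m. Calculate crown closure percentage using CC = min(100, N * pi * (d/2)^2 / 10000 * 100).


(d/2)^2 = (4.6/2)^2 = 2.3^2 = 5.29
Crown area = 3.141593 * 5.29 = 16.6190 m^2
N * area / 10000 * 100 = 256 * 16.6190 / 10000 * 100 = 42.5446
CC = min(100, 42.5446) = 42.5446 ≈ 42.5%

42.5%


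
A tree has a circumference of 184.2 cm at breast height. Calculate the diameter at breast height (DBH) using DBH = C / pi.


DBH = C / pi = 184.2 / 3.141593 = 58.6327 ≈ 58.63 cm

58.63 cm


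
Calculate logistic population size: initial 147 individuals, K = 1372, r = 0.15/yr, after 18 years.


(K - N0)/N0 = (1372 - 147)/147 = 1225/147 = 8.33333
r*t = 0.15 * 18 = 2.7; exp(-2.7) = 0.0672055
8.33333 * 0.0672055 = 0.560046
1 + 0.560046 = 1.56005
N = 1372 / 1.56005 = 879.459 ≈ 879

879


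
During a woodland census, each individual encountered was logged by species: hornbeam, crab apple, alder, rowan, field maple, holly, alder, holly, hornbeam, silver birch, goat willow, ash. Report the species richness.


Total individuals logged = 12
Distinct species (count of individuals): hornbeam (2), crab apple (1), alder (2), rowan (1), field maple (1), holly (2), silver birch (1), goat willow (1), ash (1)
Species richness = number of distinct species = 9

9


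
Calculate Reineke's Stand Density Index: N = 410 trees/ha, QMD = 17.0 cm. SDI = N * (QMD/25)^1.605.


QMD/25 = 17.0/25 = 0.68
(0.68)^1.605 = exp(1.605 * ln(0.68)) = exp(1.605 * (-0.385662)) = exp(-0.618988) = 0.538489
SDI = 410 * 0.538489 = 220.780 ≈ 221

221


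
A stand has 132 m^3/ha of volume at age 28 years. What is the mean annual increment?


MAI = 132 / 28 = 4.7143 ≈ 4.71 m^3/ha/yr

4.71 m^3/ha/yr


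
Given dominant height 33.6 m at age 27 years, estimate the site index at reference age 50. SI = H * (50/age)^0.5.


50/27 = 1.85185
(1.85185)^0.5 = 1.36083
SI = 33.6 * 1.36083 = 45.7239 ≈ 45.7 m

45.7 m


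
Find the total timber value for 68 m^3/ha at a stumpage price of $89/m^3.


Value = 68 * 89 = $6052/ha

$6052/ha


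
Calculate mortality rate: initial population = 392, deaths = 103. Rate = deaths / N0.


Mortality rate = 103 / 392 = 0.262755 ≈ 0.2628

0.2628


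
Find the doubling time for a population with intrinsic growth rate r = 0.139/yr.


td = ln(2) / 0.139 = 0.693147 / 0.139 = 4.98667 ≈ 5.0 years

5.0 years


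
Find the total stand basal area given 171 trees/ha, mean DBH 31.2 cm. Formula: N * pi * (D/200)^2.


(D/200)^2 = (31.2/200)^2 = 0.156^2 = 0.024336
Individual BA = 3.141593 * 0.024336 = 0.0764538 m^2
Stand BA = 171 * 0.0764538 = 13.0736 ≈ 13.07 m^2/ha

13.07 m^2/ha


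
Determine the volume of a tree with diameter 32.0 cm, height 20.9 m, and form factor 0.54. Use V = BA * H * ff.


(D/200)^2 = (32.0/200)^2 = 0.16^2 = 0.0256
BA = 3.141593 * 0.0256 = 0.0804248 m^2
V = 0.0804248 * 20.9 * 0.54 = 0.907674 ≈ 0.908 m^3

0.908 m^3


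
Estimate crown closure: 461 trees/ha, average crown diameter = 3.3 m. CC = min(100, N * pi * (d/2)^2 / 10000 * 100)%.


(d/2)^2 = (3.3/2)^2 = 1.65^2 = 2.7225
Crown area = 3.141593 * 2.7225 = 8.55299 m^2
N * area / 10000 * 100 = 461 * 8.55299 / 10000 * 100 = 39.4293
CC = min(100, 39.4293) = 39.4293 ≈ 39.4%

39.4%


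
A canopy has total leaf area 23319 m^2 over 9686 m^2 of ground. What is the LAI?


LAI = 23319 / 9686 = 2.4075 ≈ 2.41

2.41


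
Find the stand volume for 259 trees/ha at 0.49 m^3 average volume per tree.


V_stand = 259 * 0.49 = 126.91 ≈ 126.9 m^3/ha

126.9 m^3/ha


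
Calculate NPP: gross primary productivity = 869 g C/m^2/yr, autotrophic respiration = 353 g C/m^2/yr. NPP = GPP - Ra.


NPP = GPP - Ra = 869 - 353 = 516 g C/m^2/yr

516 g C/m^2/yr


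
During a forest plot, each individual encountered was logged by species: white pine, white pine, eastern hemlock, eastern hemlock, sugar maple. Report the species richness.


Total individuals logged = 5
Distinct species (count of individuals): white pine (2), eastern hemlock (2), sugar maple (1)
Species richness = number of distinct species = 3

3


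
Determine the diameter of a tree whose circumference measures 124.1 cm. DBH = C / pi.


DBH = C / pi = 124.1 / 3.141593 = 39.5023 ≈ 39.50 cm

39.50 cm


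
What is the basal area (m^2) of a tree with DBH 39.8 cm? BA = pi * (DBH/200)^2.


D/200 = 39.8/200 = 0.199 m
(D/200)^2 = 0.199^2 = 0.039601
BA = 3.141593 * 0.039601 = 0.124410 ≈ 0.1244 m^2

0.1244 m^2


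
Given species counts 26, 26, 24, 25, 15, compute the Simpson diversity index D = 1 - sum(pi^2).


Total N = 26 + 26 + 24 + 25 + 15 = 116
Per-species terms:
  p = 26/116 = 0.224138; p^2 = 0.224138^2 = 0.050238
  p = 26/116 = 0.224138; p^2 = 0.224138^2 = 0.050238
  p = 24/116 = 0.206897; p^2 = 0.206897^2 = 0.042806
  p = 25/116 = 0.215517; p^2 = 0.215517^2 = 0.046448
  p = 15/116 = 0.129310; p^2 = 0.129310^2 = 0.016721
sum(p^2) = 0.050238 + 0.050238 + 0.042806 + 0.046448 + 0.016721 = 0.206451
D = 1 - 0.206451 = 0.793549 ≈ 0.7935

0.7935


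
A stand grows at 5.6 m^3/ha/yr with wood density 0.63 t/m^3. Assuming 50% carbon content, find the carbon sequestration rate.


C = 5.6 * 0.63 * 0.5 = 1.764 ≈ 1.76 t C/ha/yr

1.76 t C/ha/yr


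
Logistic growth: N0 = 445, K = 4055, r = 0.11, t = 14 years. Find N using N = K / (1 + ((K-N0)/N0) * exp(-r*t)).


(K - N0)/N0 = (4055 - 445)/445 = 3610/445 = 8.11236
r*t = 0.11 * 14 = 1.54; exp(-1.54) = 0.214381
8.11236 * 0.214381 = 1.73914
1 + 1.73914 = 2.73914
N = 4055 / 2.73914 = 1480.39 ≈ 1480

1480


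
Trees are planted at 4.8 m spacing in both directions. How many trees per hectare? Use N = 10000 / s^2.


N = 10000 / 4.8^2 = 10000 / 23.04 = 434.028 ≈ 434 trees/ha

434 trees/ha


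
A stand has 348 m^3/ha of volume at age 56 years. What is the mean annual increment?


MAI = 348 / 56 = 6.2143 ≈ 6.21 m^3/ha/yr

6.21 m^3/ha/yr


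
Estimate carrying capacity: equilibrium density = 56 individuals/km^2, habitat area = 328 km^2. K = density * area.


K = 56 * 328 = 18368 individuals

18368 individuals


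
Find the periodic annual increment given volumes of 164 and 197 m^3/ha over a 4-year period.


PAI = (V2 - V1) / period = (197 - 164) / 4 = 33 / 4 = 8.25 m^3/ha/yr

8.25 m^3/ha/yr


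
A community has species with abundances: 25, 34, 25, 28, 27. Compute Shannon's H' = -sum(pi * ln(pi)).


Total N = 25 + 34 + 25 + 28 + 27 = 139
Per-species terms:
  p = 25/139 = 0.179856; ln(p) = -1.715599; p*ln(p) = 0.179856 * (-1.715599) = -0.308561
  p = 34/139 = 0.244604; ln(p) = -1.408115; p*ln(p) = 0.244604 * (-1.408115) = -0.344431
  p = 25/139 = 0.179856; ln(p) = -1.715599; p*ln(p) = 0.179856 * (-1.715599) = -0.308561
  p = 28/139 = 0.201439; ln(p) = -1.602269; p*ln(p) = 0.201439 * (-1.602269) = -0.322759
  p = 27/139 = 0.194245; ln(p) = -1.638635; p*ln(p) = 0.194245 * (-1.638635) = -0.318297
sum(p*ln(p)) = (-0.308561) + (-0.344431) + (-0.308561) + (-0.322759) + (-0.318297) = -1.602609
H' = -(-1.602609) = 1.602609 ≈ 1.6026

1.6026


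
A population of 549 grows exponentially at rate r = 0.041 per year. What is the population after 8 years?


r*t = 0.041 * 8 = 0.328
exp(0.328) = 1.38819
N = 549 * 1.38819 = 762.116 ≈ 762

762


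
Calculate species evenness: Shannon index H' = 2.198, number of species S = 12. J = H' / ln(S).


ln(12) = 2.48491
J = H' / ln(S) = 2.198 / 2.48491 = 0.884539 ≈ 0.8845

0.8845


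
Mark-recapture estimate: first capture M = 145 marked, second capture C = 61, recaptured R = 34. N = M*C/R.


N = M * C / R = 145 * 61 / 34 = 8845 / 34 = 260.15 ≈ 260

260 individuals


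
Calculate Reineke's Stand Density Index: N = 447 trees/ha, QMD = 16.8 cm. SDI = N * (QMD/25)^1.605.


QMD/25 = 16.8/25 = 0.672
(0.672)^1.605 = exp(1.605 * ln(0.672)) = exp(1.605 * (-0.397497)) = exp(-0.637983) = 0.528357
SDI = 447 * 0.528357 = 236.176 ≈ 236

236


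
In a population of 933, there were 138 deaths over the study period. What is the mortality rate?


Mortality rate = 138 / 933 = 0.147910 ≈ 0.1479

0.1479


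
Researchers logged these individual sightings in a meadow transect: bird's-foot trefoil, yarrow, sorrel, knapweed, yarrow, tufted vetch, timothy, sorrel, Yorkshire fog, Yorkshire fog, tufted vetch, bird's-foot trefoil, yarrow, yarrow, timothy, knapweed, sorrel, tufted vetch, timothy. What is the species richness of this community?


Total individuals logged = 19
Distinct species (count of individuals): bird's-foot trefoil (2), yarrow (4), sorrel (3), knapweed (2), tufted vetch (3), timothy (3), Yorkshire fog (2)
Species richness = number of distinct species = 7

7


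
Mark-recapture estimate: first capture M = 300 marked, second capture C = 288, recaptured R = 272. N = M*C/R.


N = M * C / R = 300 * 288 / 272 = 86400 / 272 = 317.65 ≈ 318

318 individuals


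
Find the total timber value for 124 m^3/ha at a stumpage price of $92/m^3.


Value = 124 * 92 = $11408/ha

$11408/ha


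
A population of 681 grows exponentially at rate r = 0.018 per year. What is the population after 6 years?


r*t = 0.018 * 6 = 0.108
exp(0.108) = 1.11405
N = 681 * 1.11405 = 758.668 ≈ 759

759


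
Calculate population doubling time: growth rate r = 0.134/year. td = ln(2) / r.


td = ln(2) / 0.134 = 0.693147 / 0.134 = 5.17274 ≈ 5.2 years

5.2 years


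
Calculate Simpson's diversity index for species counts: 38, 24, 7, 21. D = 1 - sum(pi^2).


Total N = 38 + 24 + 7 + 21 = 90
Per-species terms:
  p = 38/90 = 0.422222; p^2 = 0.422222^2 = 0.178271
  p = 24/90 = 0.266667; p^2 = 0.266667^2 = 0.071111
  p = 7/90 = 0.077778; p^2 = 0.077778^2 = 0.006049
  p = 21/90 = 0.233333; p^2 = 0.233333^2 = 0.054444
sum(p^2) = 0.178271 + 0.071111 + 0.006049 + 0.054444 = 0.309875
D = 1 - 0.309875 = 0.690125 ≈ 0.6901

0.6901


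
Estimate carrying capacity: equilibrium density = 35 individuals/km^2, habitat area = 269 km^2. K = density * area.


K = 35 * 269 = 9415 individuals

9415 individuals


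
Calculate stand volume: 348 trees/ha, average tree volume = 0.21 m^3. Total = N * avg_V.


V_stand = 348 * 0.21 = 73.08 ≈ 73.1 m^3/ha

73.1 m^3/ha


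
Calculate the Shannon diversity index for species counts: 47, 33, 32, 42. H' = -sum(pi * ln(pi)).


Total N = 47 + 33 + 32 + 42 = 154
Per-species terms:
  p = 47/154 = 0.305195; ln(p) = -1.186804; p*ln(p) = 0.305195 * (-1.186804) = -0.362207
  p = 33/154 = 0.214286; ln(p) = -1.540444; p*ln(p) = 0.214286 * (-1.540444) = -0.330096
  p = 32/154 = 0.207792; ln(p) = -1.571218; p*ln(p) = 0.207792 * (-1.571218) = -0.326487
  p = 42/154 = 0.272727; ln(p) = -1.299284; p*ln(p) = 0.272727 * (-1.299284) = -0.354350
sum(p*ln(p)) = (-0.362207) + (-0.330096) + (-0.326487) + (-0.354350) = -1.373140
H' = -(-1.373140) = 1.373140 ≈ 1.3731

1.3731


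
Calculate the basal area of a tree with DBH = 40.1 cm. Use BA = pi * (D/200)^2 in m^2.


D/200 = 40.1/200 = 0.2005 m
(D/200)^2 = 0.2005^2 = 0.04020025
BA = 3.141593 * 0.04020025 = 0.126293 ≈ 0.1263 m^2

0.1263 m^2


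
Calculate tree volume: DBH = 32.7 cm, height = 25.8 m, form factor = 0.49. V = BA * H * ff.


(D/200)^2 = (32.7/200)^2 = 0.1635^2 = 0.02673225
BA = 3.141593 * 0.02673225 = 0.0839818 m^2
V = 0.0839818 * 25.8 * 0.49 = 1.06170 ≈ 1.062 m^3

1.062 m^3


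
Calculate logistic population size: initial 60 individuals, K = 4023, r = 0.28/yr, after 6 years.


(K - N0)/N0 = (4023 - 60)/60 = 3963/60 = 66.0500
r*t = 0.28 * 6 = 1.68; exp(-1.68) = 0.186374
66.0500 * 0.186374 = 12.3100
1 + 12.3100 = 13.3100
N = 4023 / 13.3100 = 302.254 ≈ 302

302


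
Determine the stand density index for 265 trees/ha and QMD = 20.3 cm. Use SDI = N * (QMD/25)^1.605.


QMD/25 = 20.3/25 = 0.812
(0.812)^1.605 = exp(1.605 * ln(0.812)) = exp(1.605 * (-0.208255)) = exp(-0.334249) = 0.715876
SDI = 265 * 0.715876 = 189.707 ≈ 190

190


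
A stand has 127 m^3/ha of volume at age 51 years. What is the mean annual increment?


MAI = 127 / 51 = 2.4902 ≈ 2.49 m^3/ha/yr

2.49 m^3/ha/yr


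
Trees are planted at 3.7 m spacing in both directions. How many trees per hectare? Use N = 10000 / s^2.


N = 10000 / 3.7^2 = 10000 / 13.69 = 730.460 ≈ 730 trees/ha

730 trees/ha


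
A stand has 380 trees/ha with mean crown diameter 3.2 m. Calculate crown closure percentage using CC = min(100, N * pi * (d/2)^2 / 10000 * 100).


(d/2)^2 = (3.2/2)^2 = 1.6^2 = 2.56
Crown area = 3.141593 * 2.56 = 8.04248 m^2
N * area / 10000 * 100 = 380 * 8.04248 / 10000 * 100 = 30.5614
CC = min(100, 30.5614) = 30.5614 ≈ 30.6%

30.6%


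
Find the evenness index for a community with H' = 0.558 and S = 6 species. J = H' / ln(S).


ln(6) = 1.79176
J = H' / ln(S) = 0.558 / 1.79176 = 0.311426 ≈ 0.3114

0.3114


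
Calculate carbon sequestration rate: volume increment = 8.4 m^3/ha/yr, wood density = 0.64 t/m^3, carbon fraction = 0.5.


C = 8.4 * 0.64 * 0.5 = 2.688 ≈ 2.69 t C/ha/yr

2.69 t C/ha/yr


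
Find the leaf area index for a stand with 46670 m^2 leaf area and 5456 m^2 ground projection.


LAI = 46670 / 5456 = 8.5539 ≈ 8.55

8.55


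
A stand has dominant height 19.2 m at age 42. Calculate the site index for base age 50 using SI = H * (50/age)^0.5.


50/42 = 1.19048
(1.19048)^0.5 = 1.09109
SI = 19.2 * 1.09109 = 20.9489 ≈ 20.9 m

20.9 m


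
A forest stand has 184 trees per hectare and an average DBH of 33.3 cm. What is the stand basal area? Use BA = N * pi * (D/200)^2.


(D/200)^2 = (33.3/200)^2 = 0.1665^2 = 0.02772225
Individual BA = 3.141593 * 0.02772225 = 0.0870920 m^2
Stand BA = 184 * 0.0870920 = 16.0249 ≈ 16.02 m^2/ha

16.02 m^2/ha


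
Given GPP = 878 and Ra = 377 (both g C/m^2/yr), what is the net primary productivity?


NPP = GPP - Ra = 878 - 377 = 501 g C/m^2/yr

501 g C/m^2/yr


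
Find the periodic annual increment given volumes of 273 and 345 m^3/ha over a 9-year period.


PAI = (V2 - V1) / period = (345 - 273) / 9 = 72 / 9 = 8.00 m^3/ha/yr

8.00 m^3/ha/yr


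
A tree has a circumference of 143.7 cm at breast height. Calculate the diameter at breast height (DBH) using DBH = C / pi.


DBH = C / pi = 143.7 / 3.141593 = 45.7411 ≈ 45.74 cm

45.74 cm


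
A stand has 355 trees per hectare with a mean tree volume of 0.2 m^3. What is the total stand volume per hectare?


V_stand = 355 * 0.2 = 71.0 m^3/ha

71.0 m^3/ha


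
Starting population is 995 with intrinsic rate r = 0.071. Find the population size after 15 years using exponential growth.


r*t = 0.071 * 15 = 1.065
exp(1.065) = 2.90084
N = 995 * 2.90084 = 2886.34 ≈ 2886

2886


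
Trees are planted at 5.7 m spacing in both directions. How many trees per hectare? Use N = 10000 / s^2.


N = 10000 / 5.7^2 = 10000 / 32.49 = 307.787 ≈ 308 trees/ha

308 trees/ha


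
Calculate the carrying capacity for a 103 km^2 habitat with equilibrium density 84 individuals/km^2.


K = 84 * 103 = 8652 individuals

8652 individuals


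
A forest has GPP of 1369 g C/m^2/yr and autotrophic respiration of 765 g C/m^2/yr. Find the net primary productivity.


NPP = GPP - Ra = 1369 - 765 = 604 g C/m^2/yr

604 g C/m^2/yr


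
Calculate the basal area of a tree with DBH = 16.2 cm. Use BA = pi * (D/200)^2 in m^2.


D/200 = 16.2/200 = 0.081 m
(D/200)^2 = 0.081^2 = 0.006561
BA = 3.141593 * 0.006561 = 0.0206120 ≈ 0.0206 m^2

0.0206 m^2


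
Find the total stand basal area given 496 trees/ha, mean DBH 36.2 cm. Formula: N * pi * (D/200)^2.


(D/200)^2 = (36.2/200)^2 = 0.181^2 = 0.032761
Individual BA = 3.141593 * 0.032761 = 0.102922 m^2
Stand BA = 496 * 0.102922 = 51.0493 ≈ 51.05 m^2/ha

51.05 m^2/ha


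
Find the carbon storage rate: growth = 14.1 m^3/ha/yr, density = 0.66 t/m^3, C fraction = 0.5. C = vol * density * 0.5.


C = 14.1 * 0.66 * 0.5 = 4.653 ≈ 4.65 t C/ha/yr

4.65 t C/ha/yr


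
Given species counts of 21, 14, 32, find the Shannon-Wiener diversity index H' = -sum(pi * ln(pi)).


Total N = 21 + 14 + 32 = 67
Per-species terms:
  p = 21/67 = 0.313433; ln(p) = -1.160170; p*ln(p) = 0.313433 * (-1.160170) = -0.363636
  p = 14/67 = 0.208955; ln(p) = -1.565636; p*ln(p) = 0.208955 * (-1.565636) = -0.327147
  p = 32/67 = 0.477612; ln(p) = -0.738957; p*ln(p) = 0.477612 * (-0.738957) = -0.352935
sum(p*ln(p)) = (-0.363636) + (-0.327147) + (-0.352935) = -1.043718
H' = -(-1.043718) = 1.043718 ≈ 1.0437

1.0437


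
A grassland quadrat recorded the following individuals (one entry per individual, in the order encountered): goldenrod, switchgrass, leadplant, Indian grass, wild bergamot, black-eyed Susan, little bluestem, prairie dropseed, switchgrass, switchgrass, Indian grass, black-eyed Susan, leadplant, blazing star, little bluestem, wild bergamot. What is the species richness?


Total individuals logged = 16
Distinct species (count of individuals): goldenrod (1), switchgrass (3), leadplant (2), Indian grass (2), wild bergamot (2), black-eyed Susan (2), little bluestem (2), prairie dropseed (1), blazing star (1)
Species richness = number of distinct species = 9

9


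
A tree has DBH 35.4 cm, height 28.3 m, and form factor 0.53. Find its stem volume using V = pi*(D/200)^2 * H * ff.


(D/200)^2 = (35.4/200)^2 = 0.177^2 = 0.031329
BA = 3.141593 * 0.031329 = 0.0984230 m^2
V = 0.0984230 * 28.3 * 0.53 = 1.47625 ≈ 1.476 m^3

1.476 m^3


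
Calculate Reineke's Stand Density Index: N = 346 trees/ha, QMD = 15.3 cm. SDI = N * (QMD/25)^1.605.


QMD/25 = 15.3/25 = 0.612
(0.612)^1.605 = exp(1.605 * ln(0.612)) = exp(1.605 * (-0.491023)) = exp(-0.788092) = 0.454712
SDI = 346 * 0.454712 = 157.330 ≈ 157

157


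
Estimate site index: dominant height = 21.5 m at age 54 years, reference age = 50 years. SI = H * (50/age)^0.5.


50/54 = 0.925926
(0.925926)^0.5 = 0.962250
SI = 21.5 * 0.962250 = 20.6884 ≈ 20.7 m

20.7 m


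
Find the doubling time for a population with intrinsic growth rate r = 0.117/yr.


td = ln(2) / 0.117 = 0.693147 / 0.117 = 5.92433 ≈ 5.9 years

5.9 years


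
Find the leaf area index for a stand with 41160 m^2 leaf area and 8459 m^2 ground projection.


LAI = 41160 / 8459 = 4.8658 ≈ 4.87

4.87


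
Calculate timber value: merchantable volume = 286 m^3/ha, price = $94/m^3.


Value = 286 * 94 = $26884/ha

$26884/ha


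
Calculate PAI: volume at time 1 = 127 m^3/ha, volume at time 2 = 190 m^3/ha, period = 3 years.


PAI = (V2 - V1) / period = (190 - 127) / 3 = 63 / 3 = 21.00 m^3/ha/yr

21.00 m^3/ha/yr


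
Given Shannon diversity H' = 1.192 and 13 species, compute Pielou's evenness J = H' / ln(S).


ln(13) = 2.56495
J = H' / ln(S) = 1.192 / 2.56495 = 0.464726 ≈ 0.4647

0.4647


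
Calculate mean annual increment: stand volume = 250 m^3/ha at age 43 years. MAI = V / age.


MAI = 250 / 43 = 5.8140 ≈ 5.81 m^3/ha/yr

5.81 m^3/ha/yr


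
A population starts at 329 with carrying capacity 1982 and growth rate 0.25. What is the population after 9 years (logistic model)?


(K - N0)/N0 = (1982 - 329)/329 = 1653/329 = 5.02432
r*t = 0.25 * 9 = 2.25; exp(-2.25) = 0.105399
5.02432 * 0.105399 = 0.529558
1 + 0.529558 = 1.52956
N = 1982 / 1.52956 = 1295.80 ≈ 1296

1296


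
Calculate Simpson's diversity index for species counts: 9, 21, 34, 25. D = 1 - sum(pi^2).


Total N = 9 + 21 + 34 + 25 = 89
Per-species terms:
  p = 9/89 = 0.101124; p^2 = 0.101124^2 = 0.010226
  p = 21/89 = 0.235955; p^2 = 0.235955^2 = 0.055675
  p = 34/89 = 0.382022; p^2 = 0.382022^2 = 0.145941
  p = 25/89 = 0.280899; p^2 = 0.280899^2 = 0.078904
sum(p^2) = 0.010226 + 0.055675 + 0.145941 + 0.078904 = 0.290746
D = 1 - 0.290746 = 0.709254 ≈ 0.7093

0.7093


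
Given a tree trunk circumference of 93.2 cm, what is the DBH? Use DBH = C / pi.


DBH = C / pi = 93.2 / 3.141593 = 29.6665 ≈ 29.67 cm

29.67 cm


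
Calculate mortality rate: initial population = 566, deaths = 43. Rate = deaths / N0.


Mortality rate = 43 / 566 = 0.075972 ≈ 0.0760

0.0760


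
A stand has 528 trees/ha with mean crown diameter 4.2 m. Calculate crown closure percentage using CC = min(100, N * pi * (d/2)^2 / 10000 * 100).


(d/2)^2 = (4.2/2)^2 = 2.1^2 = 4.41
Crown area = 3.141593 * 4.41 = 13.8544 m^2
N * area / 10000 * 100 = 528 * 13.8544 / 10000 * 100 = 73.1512
CC = min(100, 73.1512) = 73.1512 ≈ 73.2%

73.2%


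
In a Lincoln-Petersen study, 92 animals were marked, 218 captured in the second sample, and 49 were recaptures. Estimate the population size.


N = M * C / R = 92 * 218 / 49 = 20056 / 49 = 409.31 ≈ 409

409 individuals


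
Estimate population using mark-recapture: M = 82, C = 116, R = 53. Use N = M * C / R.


N = M * C / R = 82 * 116 / 53 = 9512 / 53 = 179.47 ≈ 179

179 individuals


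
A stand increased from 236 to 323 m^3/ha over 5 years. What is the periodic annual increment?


PAI = (V2 - V1) / period = (323 - 236) / 5 = 87 / 5 = 17.40 m^3/ha/yr

17.40 m^3/ha/yr


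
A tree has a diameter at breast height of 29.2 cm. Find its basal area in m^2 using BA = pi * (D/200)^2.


D/200 = 29.2/200 = 0.146 m
(D/200)^2 = 0.146^2 = 0.021316
BA = 3.141593 * 0.021316 = 0.0669662 ≈ 0.0670 m^2

0.0670 m^2


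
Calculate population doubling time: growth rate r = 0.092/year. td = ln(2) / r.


td = ln(2) / 0.092 = 0.693147 / 0.092 = 7.53421 ≈ 7.5 years

7.5 years


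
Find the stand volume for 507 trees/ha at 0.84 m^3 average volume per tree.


V_stand = 507 * 0.84 = 425.88 ≈ 425.9 m^3/ha

425.9 m^3/ha


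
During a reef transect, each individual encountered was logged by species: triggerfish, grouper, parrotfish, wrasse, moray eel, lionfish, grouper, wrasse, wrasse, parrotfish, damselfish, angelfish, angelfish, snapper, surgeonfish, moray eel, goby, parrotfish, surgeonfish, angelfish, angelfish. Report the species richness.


Total individuals logged = 21
Distinct species (count of individuals): triggerfish (1), grouper (2), parrotfish (3), wrasse (3), moray eel (2), lionfish (1), damselfish (1), angelfish (4), snapper (1), surgeonfish (2), goby (1)
Species richness = number of distinct species = 11

11


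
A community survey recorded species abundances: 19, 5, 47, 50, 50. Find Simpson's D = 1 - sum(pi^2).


Total N = 19 + 5 + 47 + 50 + 50 = 171
Per-species terms:
  p = 19/171 = 0.111111; p^2 = 0.111111^2 = 0.012346
  p = 5/171 = 0.029240; p^2 = 0.029240^2 = 0.000855
  p = 47/171 = 0.274854; p^2 = 0.274854^2 = 0.075545
  p = 50/171 = 0.292398; p^2 = 0.292398^2 = 0.085497
  p = 50/171 = 0.292398; p^2 = 0.292398^2 = 0.085497
sum(p^2) = 0.012346 + 0.000855 + 0.075545 + 0.085497 + 0.085497 = 0.259740
D = 1 - 0.259740 = 0.740260 ≈ 0.7403

0.7403


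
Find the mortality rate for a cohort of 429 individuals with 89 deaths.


Mortality rate = 89 / 429 = 0.207459 ≈ 0.2075

0.2075


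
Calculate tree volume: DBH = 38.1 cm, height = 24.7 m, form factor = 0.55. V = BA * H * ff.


(D/200)^2 = (38.1/200)^2 = 0.1905^2 = 0.03629025
BA = 3.141593 * 0.03629025 = 0.114009 m^2
V = 0.114009 * 24.7 * 0.55 = 1.54881 ≈ 1.549 m^3

1.549 m^3


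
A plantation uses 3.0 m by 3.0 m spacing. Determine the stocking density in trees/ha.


N = 10000 / 3.0^2 = 10000 / 9 = 1111.11 ≈ 1111 trees/ha

1111 trees/ha


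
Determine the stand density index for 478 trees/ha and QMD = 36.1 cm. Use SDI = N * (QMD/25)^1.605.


QMD/25 = 36.1/25 = 1.444
(1.444)^1.605 = exp(1.605 * ln(1.444)) = exp(1.605 * 0.367417) = exp(0.589704) = 1.80345
SDI = 478 * 1.80345 = 862.049 ≈ 862

862


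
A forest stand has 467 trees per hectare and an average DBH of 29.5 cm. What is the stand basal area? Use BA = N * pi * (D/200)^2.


(D/200)^2 = (29.5/200)^2 = 0.1475^2 = 0.02175625
Individual BA = 3.141593 * 0.02175625 = 0.0683493 m^2
Stand BA = 467 * 0.0683493 = 31.9191 ≈ 31.92 m^2/ha

31.92 m^2/ha


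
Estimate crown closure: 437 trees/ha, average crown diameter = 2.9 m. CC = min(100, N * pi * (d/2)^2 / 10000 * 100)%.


(d/2)^2 = (2.9/2)^2 = 1.45^2 = 2.1025
Crown area = 3.141593 * 2.1025 = 6.60520 m^2
N * area / 10000 * 100 = 437 * 6.60520 / 10000 * 100 = 28.8647
CC = min(100, 28.8647) = 28.8647 ≈ 28.9%

28.9%


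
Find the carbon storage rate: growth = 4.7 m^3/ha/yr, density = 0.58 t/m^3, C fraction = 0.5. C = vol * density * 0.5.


C = 4.7 * 0.58 * 0.5 = 1.363 ≈ 1.36 t C/ha/yr

1.36 t C/ha/yr


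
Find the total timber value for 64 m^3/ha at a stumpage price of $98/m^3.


Value = 64 * 98 = $6272/ha

$6272/ha


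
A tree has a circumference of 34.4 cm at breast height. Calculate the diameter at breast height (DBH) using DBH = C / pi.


DBH = C / pi = 34.4 / 3.141593 = 10.9499 ≈ 10.95 cm

10.95 cm


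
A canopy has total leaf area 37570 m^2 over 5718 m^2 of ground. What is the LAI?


LAI = 37570 / 5718 = 6.5705 ≈ 6.57

6.57


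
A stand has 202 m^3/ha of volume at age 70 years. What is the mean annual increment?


MAI = 202 / 70 = 2.8857 ≈ 2.89 m^3/ha/yr

2.89 m^3/ha/yr


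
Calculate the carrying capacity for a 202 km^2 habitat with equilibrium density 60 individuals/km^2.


K = 60 * 202 = 12120 individuals

12120 individuals


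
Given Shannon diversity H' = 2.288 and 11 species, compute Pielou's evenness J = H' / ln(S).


ln(11) = 2.39790
J = H' / ln(S) = 2.288 / 2.39790 = 0.954168 ≈ 0.9542

0.9542


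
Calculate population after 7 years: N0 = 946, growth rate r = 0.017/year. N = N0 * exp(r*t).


r*t = 0.017 * 7 = 0.119
exp(0.119) = 1.12637
N = 946 * 1.12637 = 1065.55 ≈ 1066

1066


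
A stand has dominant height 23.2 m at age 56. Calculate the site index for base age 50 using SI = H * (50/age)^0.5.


50/56 = 0.892857
(0.892857)^0.5 = 0.944911
SI = 23.2 * 0.944911 = 21.9219 ≈ 21.9 m

21.9 m


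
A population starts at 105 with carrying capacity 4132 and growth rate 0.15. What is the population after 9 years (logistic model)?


(K - N0)/N0 = (4132 - 105)/105 = 4027/105 = 38.3524
r*t = 0.15 * 9 = 1.35; exp(-1.35) = 0.259240
38.3524 * 0.259240 = 9.94248
1 + 9.94248 = 10.9425
N = 4132 / 10.9425 = 377.610 ≈ 378

378
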